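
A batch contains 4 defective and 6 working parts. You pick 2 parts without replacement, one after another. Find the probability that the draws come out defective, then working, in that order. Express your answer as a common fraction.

4/15

Multiply the probability of each draw given the previous ones:
P = 4/10 × 6/9 = 24/90 = 4/15.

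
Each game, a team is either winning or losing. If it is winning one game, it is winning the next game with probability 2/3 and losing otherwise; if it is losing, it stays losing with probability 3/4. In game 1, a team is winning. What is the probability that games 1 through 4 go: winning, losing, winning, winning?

Game 1 is given. For each transition, use the conditional probability from the current state:
P(losing | winning) = 1/3; P(winning | losing) = 1/4; P(winning | winning) = 2/3.
P = 1/3 × 1/4 × 2/3 = 2/36 = 1/18.

1/18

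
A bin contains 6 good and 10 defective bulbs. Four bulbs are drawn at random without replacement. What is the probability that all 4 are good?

P = 6/16 × 5/15 × 4/14 × 3/13 = 360/43680 = 3/364.

3/364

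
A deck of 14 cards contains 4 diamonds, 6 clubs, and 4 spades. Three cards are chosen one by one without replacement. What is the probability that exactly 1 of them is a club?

One ordering (a club drawn first) has probability 6/14 × 8/13 × 7/12 = 336/2184 = 2/13.
There are C(3,1) = 3 such orderings, each equally likely, so P = 3 × 2/13 = 6/13.

6/13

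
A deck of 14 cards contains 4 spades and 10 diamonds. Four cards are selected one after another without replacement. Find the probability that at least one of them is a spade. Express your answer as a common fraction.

113/143

P(no spades) = 10/14 × 9/13 × 8/12 × 7/11 = 5040/24024 = 30/143.
P(at least one) = 1 − 30/143 = 113/143.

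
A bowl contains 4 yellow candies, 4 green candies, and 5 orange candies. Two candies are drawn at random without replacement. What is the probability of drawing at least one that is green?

P(no green) = 9/13 × 8/12 = 72/156 = 6/13.
P(at least one) = 1 − 6/13 = 7/13.

7/13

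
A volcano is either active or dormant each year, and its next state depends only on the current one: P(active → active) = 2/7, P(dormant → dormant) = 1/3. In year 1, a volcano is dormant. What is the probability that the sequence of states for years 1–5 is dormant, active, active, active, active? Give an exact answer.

16/1029

Year 1 is given. For each transition, use the conditional probability from the current state:
P(active | dormant) = 2/3; P(active | active) = 2/7; P(active | active) = 2/7; P(active | active) = 2/7.
P = 2/3 × 2/7 × 2/7 × 2/7 = 16/1029.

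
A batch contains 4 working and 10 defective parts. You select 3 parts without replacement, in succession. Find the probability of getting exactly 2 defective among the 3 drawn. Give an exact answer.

One ordering (defective drawn first) has probability 10/14 × 9/13 × 4/12 = 360/2184 = 15/91.
There are C(3,2) = 3 such orderings, each equally likely, so P = 3 × 15/91 = 45/91.

45/91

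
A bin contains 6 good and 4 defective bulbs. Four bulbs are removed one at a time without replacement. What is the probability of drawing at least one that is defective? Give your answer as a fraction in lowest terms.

13/14

P(no defective) = 6/10 × 5/9 × 4/8 × 3/7 = 360/5040 = 1/14.
P(at least one) = 1 − 1/14 = 13/14.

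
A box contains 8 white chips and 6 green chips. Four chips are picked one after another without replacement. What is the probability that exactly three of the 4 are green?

One ordering (green drawn first) has probability 6/14 × 5/13 × 4/12 × 8/11 = 960/24024 = 40/1001.
There are C(4,3) = 4 such orderings, each equally likely, so P = 4 × 40/1001 = 160/1001.

160/1001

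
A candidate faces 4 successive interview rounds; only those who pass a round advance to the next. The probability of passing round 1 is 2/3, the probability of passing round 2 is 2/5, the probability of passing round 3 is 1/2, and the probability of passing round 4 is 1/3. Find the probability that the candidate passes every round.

The events are sequential, so multiply the conditional probabilities:
P = 2/3 × 2/5 × 1/2 × 1/3 = 4/90 = 2/45.

2/45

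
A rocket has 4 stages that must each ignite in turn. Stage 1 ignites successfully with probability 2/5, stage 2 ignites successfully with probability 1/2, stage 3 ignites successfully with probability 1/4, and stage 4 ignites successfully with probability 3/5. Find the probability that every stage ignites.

Each stage is reached only if all earlier stages succeed, so
P = 2/5 × 1/2 × 1/4 × 3/5 = 6/200 = 3/100.

3/100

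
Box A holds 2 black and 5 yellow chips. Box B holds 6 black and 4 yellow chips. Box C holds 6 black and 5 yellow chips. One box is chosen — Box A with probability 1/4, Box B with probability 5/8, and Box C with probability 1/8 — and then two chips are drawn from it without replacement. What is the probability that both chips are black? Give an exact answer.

235/924

From Box A: P(both black) = (2/7)(1/6) = 1/21.
From Box B: P(both black) = (6/10)(5/9) = 1/3.
From Box C: P(both black) = (6/11)(5/10) = 3/11.
Total probability = (1/4)(1/21) + (5/8)(1/3) + (1/8)(3/11) = 235/924.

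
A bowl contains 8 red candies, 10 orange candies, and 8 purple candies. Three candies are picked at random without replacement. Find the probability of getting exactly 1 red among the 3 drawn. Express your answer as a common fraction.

One ordering (red drawn first) has probability 8/26 × 18/25 × 17/24 = 2448/15600 = 51/325.
There are C(3,1) = 3 such orderings, each equally likely, so P = 3 × 51/325 = 153/325.

153/325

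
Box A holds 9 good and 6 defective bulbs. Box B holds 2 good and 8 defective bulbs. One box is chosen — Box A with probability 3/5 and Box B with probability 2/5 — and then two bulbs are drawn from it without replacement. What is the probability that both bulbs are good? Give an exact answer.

338/1575

From Box A: P(both good) = (9/15)(8/14) = 12/35.
From Box B: P(both good) = (2/10)(1/9) = 1/45.
Total probability = (3/5)(12/35) + (2/5)(1/45) = 338/1575.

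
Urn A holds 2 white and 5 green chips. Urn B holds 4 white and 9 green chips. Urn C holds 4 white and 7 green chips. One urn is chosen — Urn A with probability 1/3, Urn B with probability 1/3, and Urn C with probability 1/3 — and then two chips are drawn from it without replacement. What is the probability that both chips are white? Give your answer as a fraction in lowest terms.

From Urn A: P(both white) = (2/7)(1/6) = 1/21.
From Urn B: P(both white) = (4/13)(3/12) = 1/13.
From Urn C: P(both white) = (4/11)(3/10) = 6/55.
Total probability = (1/3)(1/21) + (1/3)(1/13) + (1/3)(6/55) = 3508/45045.

3508/45045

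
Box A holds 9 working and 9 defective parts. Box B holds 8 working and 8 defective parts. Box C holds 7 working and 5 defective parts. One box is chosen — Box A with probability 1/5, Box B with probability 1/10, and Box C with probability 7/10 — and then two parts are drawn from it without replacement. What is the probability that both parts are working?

From Box A: P(both working) = (9/18)(8/17) = 4/17.
From Box B: P(both working) = (8/16)(7/15) = 7/30.
From Box C: P(both working) = (7/12)(6/11) = 7/22.
Total probability = (1/5)(4/17) + (1/10)(7/30) + (7/10)(7/22) = 4111/14025.

4111/14025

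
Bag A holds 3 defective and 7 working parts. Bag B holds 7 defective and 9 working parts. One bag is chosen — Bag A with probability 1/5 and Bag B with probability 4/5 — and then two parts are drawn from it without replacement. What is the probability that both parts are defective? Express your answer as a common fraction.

From Bag A: P(both defective) = (3/10)(2/9) = 1/15.
From Bag B: P(both defective) = (7/16)(6/15) = 7/40.
Total probability = (1/5)(1/15) + (4/5)(7/40) = 23/150.

23/150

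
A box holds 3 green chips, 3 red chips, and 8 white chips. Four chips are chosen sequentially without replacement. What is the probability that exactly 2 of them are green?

One ordering (green drawn first) has probability 3/14 × 2/13 × 11/12 × 10/11 = 660/24024 = 5/182.
There are C(4,2) = 6 such orderings, each equally likely, so P = 6 × 5/182 = 15/91.

15/91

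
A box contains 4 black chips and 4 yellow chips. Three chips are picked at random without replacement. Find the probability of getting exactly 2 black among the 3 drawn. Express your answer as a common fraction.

3/7

One ordering (black drawn first) has probability 4/8 × 3/7 × 4/6 = 48/336 = 1/7.
There are C(3,2) = 3 such orderings, each equally likely, so P = 3 × 1/7 = 3/7.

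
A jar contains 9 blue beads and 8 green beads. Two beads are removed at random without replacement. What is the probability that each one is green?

P = 8/17 × 7/16 = 56/272 = 7/34.

7/34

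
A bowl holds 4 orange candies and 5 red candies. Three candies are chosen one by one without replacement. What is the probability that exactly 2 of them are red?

10/21

One ordering (red drawn first) has probability 5/9 × 4/8 × 4/7 = 80/504 = 10/63.
There are C(3,2) = 3 such orderings, each equally likely, so P = 3 × 10/63 = 10/21.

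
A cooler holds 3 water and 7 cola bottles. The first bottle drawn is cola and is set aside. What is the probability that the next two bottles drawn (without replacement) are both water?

With the first bottle removed, 3 water remain out of 9.
P = 3/9 × 2/8 = 6/72 = 1/12.

1/12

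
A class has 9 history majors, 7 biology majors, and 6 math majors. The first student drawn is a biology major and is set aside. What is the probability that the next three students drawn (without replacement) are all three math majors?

2/133

With the first student removed, 6 math majors remain out of 21.
P = 6/21 × 5/20 × 4/19 = 120/7980 = 2/133.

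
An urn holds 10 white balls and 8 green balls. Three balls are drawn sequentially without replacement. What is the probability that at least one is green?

29/34

P(no green) = 10/18 × 9/17 × 8/16 = 720/4896 = 5/34.
P(at least one) = 1 − 5/34 = 29/34.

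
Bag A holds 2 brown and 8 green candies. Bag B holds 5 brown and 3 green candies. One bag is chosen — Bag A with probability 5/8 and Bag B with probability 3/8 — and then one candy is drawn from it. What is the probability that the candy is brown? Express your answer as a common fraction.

From Bag A: P(brown) = 2/10.
From Bag B: P(brown) = 5/8.
Total probability = (5/8)(2/10) + (3/8)(5/8) = 23/64.

23/64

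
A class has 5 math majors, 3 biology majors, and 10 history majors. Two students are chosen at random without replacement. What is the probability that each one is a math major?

P(every draw is a math major) = 5/18 × 4/17 = 20/306 = 10/153.

10/153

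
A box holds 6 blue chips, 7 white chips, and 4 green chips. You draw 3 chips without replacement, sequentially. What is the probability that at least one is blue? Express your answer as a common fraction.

P(no blue) = 11/17 × 10/16 × 9/15 = 990/4080 = 33/136.
P(at least one) = 1 − 33/136 = 103/136.

103/136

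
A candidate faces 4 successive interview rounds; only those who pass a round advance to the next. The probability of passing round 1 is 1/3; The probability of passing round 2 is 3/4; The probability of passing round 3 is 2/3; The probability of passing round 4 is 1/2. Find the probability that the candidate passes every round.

Each stage is reached only if all earlier stages succeed, so
P = 1/3 × 3/4 × 2/3 × 1/2 = 6/72 = 1/12.

1/12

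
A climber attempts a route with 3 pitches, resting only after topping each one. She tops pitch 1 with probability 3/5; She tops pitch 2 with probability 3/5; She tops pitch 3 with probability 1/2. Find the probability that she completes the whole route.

Multiplying along the chain,
P = 3/5 × 3/5 × 1/2 = 9/50.

9/50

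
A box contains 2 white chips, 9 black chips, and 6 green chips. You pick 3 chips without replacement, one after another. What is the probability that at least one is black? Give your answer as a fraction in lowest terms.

P(no black) = 8/17 × 7/16 × 6/15 = 336/4080 = 7/85.
P(at least one) = 1 − 7/85 = 78/85.

78/85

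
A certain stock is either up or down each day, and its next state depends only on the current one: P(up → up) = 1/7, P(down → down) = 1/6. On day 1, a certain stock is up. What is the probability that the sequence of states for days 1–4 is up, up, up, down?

6/343

Day 1 is given. For each transition, use the conditional probability from the current state:
P(up | up) = 1/7; P(up | up) = 1/7; P(down | up) = 6/7.
P = 1/7 × 1/7 × 6/7 = 6/343.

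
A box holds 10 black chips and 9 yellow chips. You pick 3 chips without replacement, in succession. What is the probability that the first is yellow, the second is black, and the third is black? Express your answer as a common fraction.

Multiply the probability of each draw given the previous ones:
P = 9/19 × 10/18 × 9/17 = 810/5814 = 45/323.

45/323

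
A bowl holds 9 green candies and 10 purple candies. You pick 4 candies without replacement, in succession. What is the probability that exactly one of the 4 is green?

90/323

One ordering (green drawn first) has probability 9/19 × 10/18 × 9/17 × 8/16 = 6480/93024 = 45/646.
There are C(4,1) = 4 such orderings, each equally likely, so P = 4 × 45/646 = 90/323.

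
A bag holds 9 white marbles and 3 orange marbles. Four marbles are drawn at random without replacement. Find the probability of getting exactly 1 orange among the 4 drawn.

One ordering (orange drawn first) has probability 3/12 × 9/11 × 8/10 × 7/9 = 1512/11880 = 7/55.
There are C(4,1) = 4 such orderings, each equally likely, so P = 4 × 7/55 = 28/55.

28/55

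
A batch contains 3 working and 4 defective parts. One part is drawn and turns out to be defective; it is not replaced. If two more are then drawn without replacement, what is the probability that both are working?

1/5

After the first draw, 3 of the remaining 6 parts are working.
P = 3/6 × 2/5 = 6/30 = 1/5.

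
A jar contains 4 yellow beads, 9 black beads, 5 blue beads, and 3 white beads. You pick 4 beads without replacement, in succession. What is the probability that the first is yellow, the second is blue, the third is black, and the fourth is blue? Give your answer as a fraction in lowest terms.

2/399

Each draw changes the counts, so multiply the conditional probabilities along the sequence:
P = 4/21 × 5/20 × 9/19 × 4/18 = 720/143640 = 2/399.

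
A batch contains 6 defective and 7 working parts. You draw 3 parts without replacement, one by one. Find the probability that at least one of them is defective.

P(no defective) = 7/13 × 6/12 × 5/11 = 210/1716 = 35/286.
P(at least one) = 1 − 35/286 = 251/286.

251/286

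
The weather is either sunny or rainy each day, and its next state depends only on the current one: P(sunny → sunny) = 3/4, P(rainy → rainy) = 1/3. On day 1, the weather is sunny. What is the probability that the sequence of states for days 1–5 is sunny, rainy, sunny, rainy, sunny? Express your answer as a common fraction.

1/36

Day 1 is given. For each transition, use the conditional probability from the current state:
P(rainy | sunny) = 1/4; P(sunny | rainy) = 2/3; P(rainy | sunny) = 1/4; P(sunny | rainy) = 2/3.
P = 1/4 × 2/3 × 1/4 × 2/3 = 4/144 = 1/36.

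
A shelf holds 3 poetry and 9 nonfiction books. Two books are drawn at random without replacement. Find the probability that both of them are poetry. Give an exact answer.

1/22

P(all poetry) = 3/12 × 2/11 = 6/132 = 1/22.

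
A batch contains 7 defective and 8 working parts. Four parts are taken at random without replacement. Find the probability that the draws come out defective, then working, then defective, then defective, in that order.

Multiply the probability of each draw given the previous ones:
P = 7/15 × 8/14 × 6/13 × 5/12 = 1680/32760 = 2/39.

2/39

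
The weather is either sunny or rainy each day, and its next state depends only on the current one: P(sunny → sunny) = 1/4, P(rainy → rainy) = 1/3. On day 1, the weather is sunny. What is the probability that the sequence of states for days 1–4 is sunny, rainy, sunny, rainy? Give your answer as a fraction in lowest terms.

Day 1 is given. For each transition, use the conditional probability from the current state:
P(rainy | sunny) = 3/4; P(sunny | rainy) = 2/3; P(rainy | sunny) = 3/4.
P = 3/4 × 2/3 × 3/4 = 18/48 = 3/8.

3/8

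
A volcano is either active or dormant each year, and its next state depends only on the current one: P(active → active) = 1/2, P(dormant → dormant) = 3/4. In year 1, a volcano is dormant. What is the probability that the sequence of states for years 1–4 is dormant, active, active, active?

1/16

Year 1 is given. For each transition, use the conditional probability from the current state:
P(active | dormant) = 1/4; P(active | active) = 1/2; P(active | active) = 1/2.
P = 1/4 × 1/2 × 1/2 = 1/16.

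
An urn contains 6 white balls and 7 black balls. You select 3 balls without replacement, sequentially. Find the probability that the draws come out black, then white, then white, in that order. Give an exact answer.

35/286

Each draw changes the counts, so multiply the conditional probabilities along the sequence:
P = 7/13 × 6/12 × 5/11 = 210/1716 = 35/286.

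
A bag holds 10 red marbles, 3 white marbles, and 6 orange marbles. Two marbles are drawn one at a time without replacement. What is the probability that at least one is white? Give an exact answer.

P(no white) = 16/19 × 15/18 = 240/342 = 40/57.
P(at least one) = 1 − 40/57 = 17/57.

17/57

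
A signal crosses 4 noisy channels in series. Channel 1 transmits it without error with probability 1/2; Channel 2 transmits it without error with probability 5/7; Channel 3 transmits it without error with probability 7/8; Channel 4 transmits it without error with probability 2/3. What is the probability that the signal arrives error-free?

Each stage is reached only if all earlier stages succeed, so
P = 1/2 × 5/7 × 7/8 × 2/3 = 70/336 = 5/24.

5/24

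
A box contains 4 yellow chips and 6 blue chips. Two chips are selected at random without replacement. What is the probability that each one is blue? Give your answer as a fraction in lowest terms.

P(every draw is blue) = 6/10 × 5/9 = 30/90 = 1/3.

1/3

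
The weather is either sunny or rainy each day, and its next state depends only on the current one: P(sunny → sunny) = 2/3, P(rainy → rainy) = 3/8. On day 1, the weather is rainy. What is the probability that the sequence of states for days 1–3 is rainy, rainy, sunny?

15/64

Day 1 is given. For each transition, use the conditional probability from the current state:
P(rainy | rainy) = 3/8; P(sunny | rainy) = 5/8.
P = 3/8 × 5/8 = 15/64.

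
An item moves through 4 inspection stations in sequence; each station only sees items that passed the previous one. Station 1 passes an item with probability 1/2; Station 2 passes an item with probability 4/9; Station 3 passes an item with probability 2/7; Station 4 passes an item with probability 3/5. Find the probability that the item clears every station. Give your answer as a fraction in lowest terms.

4/105

The events are sequential, so multiply the conditional probabilities:
P = 1/2 × 4/9 × 2/7 × 3/5 = 24/630 = 4/105.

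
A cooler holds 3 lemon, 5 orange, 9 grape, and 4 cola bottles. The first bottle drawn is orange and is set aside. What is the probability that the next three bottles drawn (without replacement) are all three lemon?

1/1140

With the first bottle removed, 3 lemon remain out of 20.
P = 3/20 × 2/19 × 1/18 = 6/6840 = 1/1140.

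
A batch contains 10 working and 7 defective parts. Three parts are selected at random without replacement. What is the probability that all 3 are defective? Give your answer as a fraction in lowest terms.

7/136

P = 7/17 × 6/16 × 5/15 = 210/4080 = 7/136.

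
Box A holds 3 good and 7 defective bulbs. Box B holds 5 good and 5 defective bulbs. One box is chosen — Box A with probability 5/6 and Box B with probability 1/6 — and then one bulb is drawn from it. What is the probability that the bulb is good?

1/3

From Box A: P(good) = 3/10.
From Box B: P(good) = 5/10.
Total probability = (5/6)(3/10) + (1/6)(5/10) = 1/3.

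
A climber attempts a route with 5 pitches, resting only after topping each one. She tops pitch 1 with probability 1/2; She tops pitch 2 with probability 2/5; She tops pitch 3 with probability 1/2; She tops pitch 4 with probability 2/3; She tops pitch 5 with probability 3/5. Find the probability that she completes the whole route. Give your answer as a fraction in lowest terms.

1/25

Multiplying along the chain,
P = 1/2 × 2/5 × 1/2 × 2/3 × 3/5 = 12/300 = 1/25.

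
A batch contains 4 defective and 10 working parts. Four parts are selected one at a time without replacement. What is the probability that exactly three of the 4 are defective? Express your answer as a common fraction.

One ordering (defective drawn first) has probability 4/14 × 3/13 × 2/12 × 10/11 = 240/24024 = 10/1001.
There are C(4,3) = 4 such orderings, each equally likely, so P = 4 × 10/1001 = 40/1001.

40/1001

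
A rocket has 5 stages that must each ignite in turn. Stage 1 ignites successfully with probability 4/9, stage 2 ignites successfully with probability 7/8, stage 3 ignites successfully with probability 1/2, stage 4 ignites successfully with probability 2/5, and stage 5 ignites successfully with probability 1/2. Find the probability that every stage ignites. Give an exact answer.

Multiplying along the chain,
P = 4/9 × 7/8 × 1/2 × 2/5 × 1/2 = 56/1440 = 7/180.

7/180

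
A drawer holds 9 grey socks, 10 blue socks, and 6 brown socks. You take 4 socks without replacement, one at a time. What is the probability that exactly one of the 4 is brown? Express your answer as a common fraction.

One ordering (brown drawn first) has probability 6/25 × 19/24 × 18/23 × 17/22 = 34884/303600 = 2907/25300.
There are C(4,1) = 4 such orderings, each equally likely, so P = 4 × 2907/25300 = 2907/6325.

2907/6325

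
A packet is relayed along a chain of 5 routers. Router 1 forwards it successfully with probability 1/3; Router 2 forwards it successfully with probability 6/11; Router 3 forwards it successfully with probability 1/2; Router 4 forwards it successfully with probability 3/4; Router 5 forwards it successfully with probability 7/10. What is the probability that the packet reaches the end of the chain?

Multiplying along the chain,
P = 1/3 × 6/11 × 1/2 × 3/4 × 7/10 = 126/2640 = 21/440.

21/440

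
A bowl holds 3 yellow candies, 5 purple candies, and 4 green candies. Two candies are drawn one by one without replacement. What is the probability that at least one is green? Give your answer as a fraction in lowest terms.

P(no green) = 8/12 × 7/11 = 56/132 = 14/33.
P(at least one) = 1 − 14/33 = 19/33.

19/33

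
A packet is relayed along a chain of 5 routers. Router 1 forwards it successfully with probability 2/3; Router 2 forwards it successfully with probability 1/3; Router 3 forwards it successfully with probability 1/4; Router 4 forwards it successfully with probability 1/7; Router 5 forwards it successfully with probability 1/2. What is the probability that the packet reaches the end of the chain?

Each stage is reached only if all earlier stages succeed, so
P = 2/3 × 1/3 × 1/4 × 1/7 × 1/2 = 2/504 = 1/252.

1/252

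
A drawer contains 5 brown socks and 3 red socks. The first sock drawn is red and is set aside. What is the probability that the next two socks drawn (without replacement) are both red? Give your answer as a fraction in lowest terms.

After the first draw, 2 of the remaining 7 socks are red.
P = 2/7 × 1/6 = 2/42 = 1/21.

1/21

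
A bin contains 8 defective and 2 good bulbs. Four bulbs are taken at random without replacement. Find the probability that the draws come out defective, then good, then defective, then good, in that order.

1/45

Each draw changes the counts, so multiply the conditional probabilities along the sequence:
P = 8/10 × 2/9 × 7/8 × 1/7 = 112/5040 = 1/45.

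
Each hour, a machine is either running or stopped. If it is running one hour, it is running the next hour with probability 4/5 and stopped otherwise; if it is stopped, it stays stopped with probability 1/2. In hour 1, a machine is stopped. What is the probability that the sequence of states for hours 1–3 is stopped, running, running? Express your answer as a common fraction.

2/5

Hour 1 is given. For each transition, use the conditional probability from the current state:
P(running | stopped) = 1/2; P(running | running) = 4/5.
P = 1/2 × 4/5 = 4/10 = 2/5.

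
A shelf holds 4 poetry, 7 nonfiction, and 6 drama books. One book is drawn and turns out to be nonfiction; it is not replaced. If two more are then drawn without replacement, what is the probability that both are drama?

With the first book removed, 6 drama remain out of 16.
P = 6/16 × 5/15 = 30/240 = 1/8.

1/8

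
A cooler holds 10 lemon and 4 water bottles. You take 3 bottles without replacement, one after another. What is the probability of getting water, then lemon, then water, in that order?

5/91

Each draw changes the counts, so multiply the conditional probabilities along the sequence:
P = 4/14 × 10/13 × 3/12 = 120/2184 = 5/91.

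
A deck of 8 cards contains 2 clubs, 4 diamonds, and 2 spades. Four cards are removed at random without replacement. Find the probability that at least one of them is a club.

P(no clubs) = 6/8 × 5/7 × 4/6 × 3/5 = 360/1680 = 3/14.
P(at least one) = 1 − 3/14 = 11/14.

11/14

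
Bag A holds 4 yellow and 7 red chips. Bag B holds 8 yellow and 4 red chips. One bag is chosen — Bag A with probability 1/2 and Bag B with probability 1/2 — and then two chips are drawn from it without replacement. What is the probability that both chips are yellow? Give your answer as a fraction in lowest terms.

4/15

From Bag A: P(both yellow) = (4/11)(3/10) = 6/55.
From Bag B: P(both yellow) = (8/12)(7/11) = 14/33.
Total probability = (1/2)(6/55) + (1/2)(14/33) = 4/15.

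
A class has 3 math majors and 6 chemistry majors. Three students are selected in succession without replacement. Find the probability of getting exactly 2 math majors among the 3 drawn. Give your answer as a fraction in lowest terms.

3/14

One ordering (math majors drawn first) has probability 3/9 × 2/8 × 6/7 = 36/504 = 1/14.
There are C(3,2) = 3 such orderings, each equally likely, so P = 3 × 1/14 = 3/14.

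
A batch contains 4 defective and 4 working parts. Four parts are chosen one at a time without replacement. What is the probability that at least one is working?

P(no working) = 4/8 × 3/7 × 2/6 × 1/5 = 24/1680 = 1/70.
P(at least one) = 1 − 1/70 = 69/70.

69/70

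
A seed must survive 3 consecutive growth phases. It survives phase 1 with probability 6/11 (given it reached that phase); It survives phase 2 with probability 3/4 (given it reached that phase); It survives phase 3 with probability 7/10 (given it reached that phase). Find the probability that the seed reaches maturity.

63/220

Multiplying along the chain,
P = 6/11 × 3/4 × 7/10 = 126/440 = 63/220.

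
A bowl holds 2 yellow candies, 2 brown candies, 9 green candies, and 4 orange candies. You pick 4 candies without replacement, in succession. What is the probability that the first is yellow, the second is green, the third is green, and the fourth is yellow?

3/1190

Each draw changes the counts, so multiply the conditional probabilities along the sequence:
P = 2/17 × 9/16 × 8/15 × 1/14 = 144/57120 = 3/1190.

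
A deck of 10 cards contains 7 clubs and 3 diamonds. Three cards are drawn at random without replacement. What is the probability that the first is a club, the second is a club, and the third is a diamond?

Multiply the probability of each draw given the previous ones:
P = 7/10 × 6/9 × 3/8 = 126/720 = 7/40.

7/40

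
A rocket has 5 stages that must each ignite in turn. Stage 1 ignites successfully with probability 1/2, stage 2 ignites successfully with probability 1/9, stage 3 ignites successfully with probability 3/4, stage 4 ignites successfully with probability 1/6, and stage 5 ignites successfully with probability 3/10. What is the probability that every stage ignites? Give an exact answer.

Multiplying along the chain,
P = 1/2 × 1/9 × 3/4 × 1/6 × 3/10 = 9/4320 = 1/480.

1/480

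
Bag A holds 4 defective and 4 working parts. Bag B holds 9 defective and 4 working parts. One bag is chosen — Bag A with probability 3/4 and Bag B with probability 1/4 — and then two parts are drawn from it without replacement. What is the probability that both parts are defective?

From Bag A: P(both defective) = (4/8)(3/7) = 3/14.
From Bag B: P(both defective) = (9/13)(8/12) = 6/13.
Total probability = (3/4)(3/14) + (1/4)(6/13) = 201/728.

201/728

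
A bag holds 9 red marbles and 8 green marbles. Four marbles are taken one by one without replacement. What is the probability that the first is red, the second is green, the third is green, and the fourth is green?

9/170

Each draw changes the counts, so multiply the conditional probabilities along the sequence:
P = 9/17 × 8/16 × 7/15 × 6/14 = 3024/57120 = 9/170.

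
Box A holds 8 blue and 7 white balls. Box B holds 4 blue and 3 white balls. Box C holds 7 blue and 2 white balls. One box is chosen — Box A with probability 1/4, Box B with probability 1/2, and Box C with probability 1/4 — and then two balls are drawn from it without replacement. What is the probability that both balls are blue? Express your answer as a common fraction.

199/560

From Box A: P(both blue) = (8/15)(7/14) = 4/15.
From Box B: P(both blue) = (4/7)(3/6) = 2/7.
From Box C: P(both blue) = (7/9)(6/8) = 7/12.
Total probability = (1/4)(4/15) + (1/2)(2/7) + (1/4)(7/12) = 199/560.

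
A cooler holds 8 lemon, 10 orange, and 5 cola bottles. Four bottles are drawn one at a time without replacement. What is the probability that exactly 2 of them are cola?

One ordering (cola drawn first) has probability 5/23 × 4/22 × 18/21 × 17/20 = 6120/212520 = 51/1771.
There are C(4,2) = 6 such orderings, each equally likely, so P = 6 × 51/1771 = 306/1771.

306/1771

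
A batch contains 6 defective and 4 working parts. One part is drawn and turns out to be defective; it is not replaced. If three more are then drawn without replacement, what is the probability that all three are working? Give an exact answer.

1/21

After the first draw, 4 of the remaining 9 parts are working.
P = 4/9 × 3/8 × 2/7 = 24/504 = 1/21.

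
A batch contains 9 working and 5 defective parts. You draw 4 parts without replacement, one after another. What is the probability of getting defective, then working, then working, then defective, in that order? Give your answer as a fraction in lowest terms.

60/1001

Chain rule:
P = 5/14 × 9/13 × 8/12 × 4/11 = 1440/24024 = 60/1001.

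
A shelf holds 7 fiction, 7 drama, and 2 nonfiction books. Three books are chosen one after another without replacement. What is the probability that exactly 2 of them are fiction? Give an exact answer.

27/80

One ordering (fiction drawn first) has probability 7/16 × 6/15 × 9/14 = 378/3360 = 9/80.
There are C(3,2) = 3 such orderings, each equally likely, so P = 3 × 9/80 = 27/80.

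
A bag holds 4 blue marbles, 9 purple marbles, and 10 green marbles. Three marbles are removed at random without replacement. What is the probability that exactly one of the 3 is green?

780/1771

One ordering (green drawn first) has probability 10/23 × 13/22 × 12/21 = 1560/10626 = 260/1771.
There are C(3,1) = 3 such orderings, each equally likely, so P = 3 × 260/1771 = 780/1771.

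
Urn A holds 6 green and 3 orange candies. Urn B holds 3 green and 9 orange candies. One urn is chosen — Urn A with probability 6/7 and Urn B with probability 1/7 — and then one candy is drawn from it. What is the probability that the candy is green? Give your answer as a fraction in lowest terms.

From Urn A: P(green) = 6/9.
From Urn B: P(green) = 3/12.
Total probability = (6/7)(6/9) + (1/7)(3/12) = 17/28.

17/28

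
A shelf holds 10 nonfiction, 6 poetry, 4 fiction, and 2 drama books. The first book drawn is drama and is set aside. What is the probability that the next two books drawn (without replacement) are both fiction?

1/35

With the first book removed, 4 fiction remain out of 21.
P = 4/21 × 3/20 = 12/420 = 1/35.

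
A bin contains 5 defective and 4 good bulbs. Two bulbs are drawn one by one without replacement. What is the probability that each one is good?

1/6

P(all good) = 4/9 × 3/8 = 12/72 = 1/6.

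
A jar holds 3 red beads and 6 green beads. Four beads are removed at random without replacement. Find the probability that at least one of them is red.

P(no red) = 6/9 × 5/8 × 4/7 × 3/6 = 360/3024 = 5/42.
P(at least one) = 1 − 5/42 = 37/42.

37/42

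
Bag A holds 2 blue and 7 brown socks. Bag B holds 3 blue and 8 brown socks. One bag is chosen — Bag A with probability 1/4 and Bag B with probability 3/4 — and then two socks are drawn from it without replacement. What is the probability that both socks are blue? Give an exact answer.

From Bag A: P(both blue) = (2/9)(1/8) = 1/36.
From Bag B: P(both blue) = (3/11)(2/10) = 3/55.
Total probability = (1/4)(1/36) + (3/4)(3/55) = 379/7920.

379/7920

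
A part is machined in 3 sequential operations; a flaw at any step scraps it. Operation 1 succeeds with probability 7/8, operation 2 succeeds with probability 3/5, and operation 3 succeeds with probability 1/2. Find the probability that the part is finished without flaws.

Multiplying along the chain,
P = 7/8 × 3/5 × 1/2 = 21/80.

21/80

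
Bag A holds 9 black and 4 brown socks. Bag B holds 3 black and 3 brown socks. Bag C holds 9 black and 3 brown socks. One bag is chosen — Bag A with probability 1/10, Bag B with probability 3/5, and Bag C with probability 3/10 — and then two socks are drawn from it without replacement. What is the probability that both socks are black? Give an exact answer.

1179/3575

From Bag A: P(both black) = (9/13)(8/12) = 6/13.
From Bag B: P(both black) = (3/6)(2/5) = 1/5.
From Bag C: P(both black) = (9/12)(8/11) = 6/11.
Total probability = (1/10)(6/13) + (3/5)(1/5) + (3/10)(6/11) = 1179/3575.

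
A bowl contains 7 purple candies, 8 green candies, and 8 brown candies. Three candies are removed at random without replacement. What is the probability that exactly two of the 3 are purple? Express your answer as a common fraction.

One ordering (purple drawn first) has probability 7/23 × 6/22 × 16/21 = 672/10626 = 16/253.
There are C(3,2) = 3 such orderings, each equally likely, so P = 3 × 16/253 = 48/253.

48/253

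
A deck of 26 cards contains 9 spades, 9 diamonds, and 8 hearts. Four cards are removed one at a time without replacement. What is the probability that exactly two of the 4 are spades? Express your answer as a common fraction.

One ordering (spades drawn first) has probability 9/26 × 8/25 × 17/24 × 16/23 = 19584/358800 = 408/7475.
There are C(4,2) = 6 such orderings, each equally likely, so P = 6 × 408/7475 = 2448/7475.

2448/7475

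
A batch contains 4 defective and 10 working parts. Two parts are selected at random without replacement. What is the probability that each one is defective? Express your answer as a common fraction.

6/91

P(all defective) = 4/14 × 3/13 = 12/182 = 6/91.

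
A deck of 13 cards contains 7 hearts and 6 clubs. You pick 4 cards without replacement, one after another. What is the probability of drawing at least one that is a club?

P(no clubs) = 7/13 × 6/12 × 5/11 × 4/10 = 840/17160 = 7/143.
P(at least one) = 1 − 7/143 = 136/143.

136/143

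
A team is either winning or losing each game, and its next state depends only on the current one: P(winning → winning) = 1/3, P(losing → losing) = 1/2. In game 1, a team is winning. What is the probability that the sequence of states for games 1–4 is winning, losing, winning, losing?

2/9

Game 1 is given. For each transition, use the conditional probability from the current state:
P(losing | winning) = 2/3; P(winning | losing) = 1/2; P(losing | winning) = 2/3.
P = 2/3 × 1/2 × 2/3 = 4/18 = 2/9.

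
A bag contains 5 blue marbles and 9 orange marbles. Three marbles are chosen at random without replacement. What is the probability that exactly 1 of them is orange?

45/182

One ordering (orange drawn first) has probability 9/14 × 5/13 × 4/12 = 180/2184 = 15/182.
There are C(3,1) = 3 such orderings, each equally likely, so P = 3 × 15/182 = 45/182.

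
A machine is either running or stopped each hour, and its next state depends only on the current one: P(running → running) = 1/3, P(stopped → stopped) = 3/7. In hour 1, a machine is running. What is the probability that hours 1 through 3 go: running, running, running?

1/9

Hour 1 is given. For each transition, use the conditional probability from the current state:
P(running | running) = 1/3; P(running | running) = 1/3.
P = 1/3 × 1/3 = 1/9.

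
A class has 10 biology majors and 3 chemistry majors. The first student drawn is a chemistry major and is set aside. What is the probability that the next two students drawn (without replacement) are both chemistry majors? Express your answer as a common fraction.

1/66

With the first student removed, 2 chemistry majors remain out of 12.
P = 2/12 × 1/11 = 2/132 = 1/66.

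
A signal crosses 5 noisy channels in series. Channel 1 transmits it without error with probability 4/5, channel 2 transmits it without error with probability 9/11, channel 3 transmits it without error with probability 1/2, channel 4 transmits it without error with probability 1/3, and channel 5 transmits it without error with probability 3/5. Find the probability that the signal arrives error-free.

18/275

Multiplying along the chain,
P = 4/5 × 9/11 × 1/2 × 1/3 × 3/5 = 108/1650 = 18/275.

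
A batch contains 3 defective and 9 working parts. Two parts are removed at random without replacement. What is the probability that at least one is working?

P(no working) = 3/12 × 2/11 = 6/132 = 1/22.
P(at least one) = 1 − 1/22 = 21/22.

21/22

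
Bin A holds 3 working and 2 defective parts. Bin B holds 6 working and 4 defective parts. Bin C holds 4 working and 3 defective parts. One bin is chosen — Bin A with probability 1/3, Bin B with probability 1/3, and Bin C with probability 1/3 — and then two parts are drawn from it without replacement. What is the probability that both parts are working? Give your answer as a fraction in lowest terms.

193/630

From Bin A: P(both working) = (3/5)(2/4) = 3/10.
From Bin B: P(both working) = (6/10)(5/9) = 1/3.
From Bin C: P(both working) = (4/7)(3/6) = 2/7.
Total probability = (1/3)(3/10) + (1/3)(1/3) + (1/3)(2/7) = 193/630.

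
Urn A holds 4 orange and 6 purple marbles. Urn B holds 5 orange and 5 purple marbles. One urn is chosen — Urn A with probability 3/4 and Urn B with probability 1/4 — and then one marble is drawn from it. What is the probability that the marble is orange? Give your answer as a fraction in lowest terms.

17/40

From Urn A: P(orange) = 4/10.
From Urn B: P(orange) = 5/10.
Total probability = (3/4)(4/10) + (1/4)(5/10) = 17/40.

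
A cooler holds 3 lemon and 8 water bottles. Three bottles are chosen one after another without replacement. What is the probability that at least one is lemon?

109/165

P(no lemon) = 8/11 × 7/10 × 6/9 = 336/990 = 56/165.
P(at least one) = 1 − 56/165 = 109/165.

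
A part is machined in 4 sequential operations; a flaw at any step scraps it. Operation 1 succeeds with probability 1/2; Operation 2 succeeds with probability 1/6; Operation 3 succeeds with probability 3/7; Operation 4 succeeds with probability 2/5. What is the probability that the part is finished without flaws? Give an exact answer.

1/70

Each stage is reached only if all earlier stages succeed, so
P = 1/2 × 1/6 × 3/7 × 2/5 = 6/420 = 1/70.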